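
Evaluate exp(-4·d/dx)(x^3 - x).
x^{3} - 12 x^{2} + 47 x - 60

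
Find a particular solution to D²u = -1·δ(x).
-\frac{|x|}{2}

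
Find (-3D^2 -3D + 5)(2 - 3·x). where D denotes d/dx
19 - 15 x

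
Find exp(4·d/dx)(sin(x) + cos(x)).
\sqrt{2} \sin{\left(x + \frac{\pi}{4} + 4 \right)}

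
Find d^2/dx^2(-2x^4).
- 24 x^{2}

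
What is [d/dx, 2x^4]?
8 x^{3}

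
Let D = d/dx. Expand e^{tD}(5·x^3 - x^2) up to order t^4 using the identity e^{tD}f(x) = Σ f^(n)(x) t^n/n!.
5 t^{3} + t^{2} \left(15 x - 1\right) + t x \left(15 x - 2\right) + 5 x^{3} - x^{2}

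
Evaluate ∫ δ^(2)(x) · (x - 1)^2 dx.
2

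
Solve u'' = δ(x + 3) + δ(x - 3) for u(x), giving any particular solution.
\frac{|x + 3|}{2} + \frac{|x - 3|}{2}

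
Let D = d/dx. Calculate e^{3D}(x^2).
x^{2} + 6 x + 9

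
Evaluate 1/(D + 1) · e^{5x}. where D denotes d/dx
\frac{e^{5 x}}{6}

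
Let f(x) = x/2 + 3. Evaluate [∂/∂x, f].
\frac{1}{2}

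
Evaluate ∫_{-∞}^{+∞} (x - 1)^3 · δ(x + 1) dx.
-8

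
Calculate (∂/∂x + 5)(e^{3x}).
8 e^{3 x}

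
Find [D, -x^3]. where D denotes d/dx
- 3 x^{2}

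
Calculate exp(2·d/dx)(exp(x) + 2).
e^{x + 2} + 2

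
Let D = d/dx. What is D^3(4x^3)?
24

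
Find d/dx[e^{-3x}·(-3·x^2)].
3 x \left(3 x - 2\right) e^{- 3 x}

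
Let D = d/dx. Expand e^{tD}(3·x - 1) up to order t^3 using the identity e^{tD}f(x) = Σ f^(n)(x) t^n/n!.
3 t + 3 x - 1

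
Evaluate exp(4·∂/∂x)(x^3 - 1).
x^{3} + 12 x^{2} + 48 x + 63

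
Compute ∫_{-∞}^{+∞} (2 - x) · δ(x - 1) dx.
1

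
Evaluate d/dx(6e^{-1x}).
- 6 e^{- x}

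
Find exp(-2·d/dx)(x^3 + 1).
x^{3} - 6 x^{2} + 12 x - 7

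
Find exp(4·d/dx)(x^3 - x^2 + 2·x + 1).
x^{3} + 11 x^{2} + 42 x + 57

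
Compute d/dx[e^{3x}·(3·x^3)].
9 x^{2} \left(x + 1\right) e^{3 x}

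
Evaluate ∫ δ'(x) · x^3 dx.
0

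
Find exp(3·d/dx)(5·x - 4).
5 x + 11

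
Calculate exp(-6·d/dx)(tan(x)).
\tan{\left(x - 6 \right)}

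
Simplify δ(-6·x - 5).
\frac{\delta(x + 5/6)}{6}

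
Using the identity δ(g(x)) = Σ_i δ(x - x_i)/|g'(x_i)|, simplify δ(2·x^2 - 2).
\frac{\delta(x - 1) + \delta(x + 1)}{4}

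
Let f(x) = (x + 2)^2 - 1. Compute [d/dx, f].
2 x + 4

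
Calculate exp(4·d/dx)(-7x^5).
- 7 x^{5} - 140 x^{4} - 1120 x^{3} - 4480 x^{2} - 8960 x - 7168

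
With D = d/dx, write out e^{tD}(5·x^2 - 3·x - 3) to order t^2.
5 t^{2} + t \left(10 x - 3\right) + 5 x^{2} - 3 x - 3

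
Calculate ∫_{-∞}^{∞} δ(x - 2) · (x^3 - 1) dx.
7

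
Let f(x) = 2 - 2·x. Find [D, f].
-2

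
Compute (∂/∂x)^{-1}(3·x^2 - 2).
x^{3} - 2 x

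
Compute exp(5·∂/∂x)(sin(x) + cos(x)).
\sqrt{2} \sin{\left(x + \frac{\pi}{4} + 5 \right)}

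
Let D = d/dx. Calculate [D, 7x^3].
21 x^{2}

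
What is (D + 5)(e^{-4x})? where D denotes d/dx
e^{- 4 x}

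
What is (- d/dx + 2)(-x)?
1 - 2 x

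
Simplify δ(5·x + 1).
\frac{\delta(x + 1/5)}{5}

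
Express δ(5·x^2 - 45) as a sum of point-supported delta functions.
\frac{\delta(x - 3) + \delta(x + 3)}{30}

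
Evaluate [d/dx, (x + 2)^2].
2 x + 4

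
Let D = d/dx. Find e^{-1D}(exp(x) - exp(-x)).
- e^{1 - x} + e^{x - 1}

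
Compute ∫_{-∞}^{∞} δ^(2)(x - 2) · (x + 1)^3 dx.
18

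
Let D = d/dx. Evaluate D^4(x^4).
24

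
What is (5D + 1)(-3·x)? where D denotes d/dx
- 3 x - 15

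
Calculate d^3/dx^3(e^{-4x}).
- 64 e^{- 4 x}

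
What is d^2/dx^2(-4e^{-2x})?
- 16 e^{- 2 x}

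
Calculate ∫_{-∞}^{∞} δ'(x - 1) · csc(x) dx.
\cot{\left(1 \right)} \csc{\left(1 \right)}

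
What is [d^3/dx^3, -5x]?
-15\frac{d^{2}}{dx^{2}}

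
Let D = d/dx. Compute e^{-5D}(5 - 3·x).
20 - 3 x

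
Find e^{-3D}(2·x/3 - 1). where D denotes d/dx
\frac{2 x}{3} - 3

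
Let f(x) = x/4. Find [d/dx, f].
\frac{1}{4}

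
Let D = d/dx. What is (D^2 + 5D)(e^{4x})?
36 e^{4 x}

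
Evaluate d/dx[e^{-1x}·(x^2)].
x \left(2 - x\right) e^{- x}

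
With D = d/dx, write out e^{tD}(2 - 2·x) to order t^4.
- 2 t - 2 x + 2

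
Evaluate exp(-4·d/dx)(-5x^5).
- 5 x^{5} + 100 x^{4} - 800 x^{3} + 3200 x^{2} - 6400 x + 5120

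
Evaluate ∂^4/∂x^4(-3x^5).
- 360 x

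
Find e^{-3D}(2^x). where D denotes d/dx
2^{x - 3}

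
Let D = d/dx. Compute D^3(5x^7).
1050 x^{4}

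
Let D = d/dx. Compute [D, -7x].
-7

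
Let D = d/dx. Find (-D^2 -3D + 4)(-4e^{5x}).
144 e^{5 x}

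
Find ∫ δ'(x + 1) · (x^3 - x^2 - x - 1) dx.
-4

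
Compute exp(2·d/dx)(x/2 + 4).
\frac{x}{2} + 5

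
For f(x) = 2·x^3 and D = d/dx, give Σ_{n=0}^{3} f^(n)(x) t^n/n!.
2 t^{3} + 6 t^{2} x + 6 t x^{2} + 2 x^{3}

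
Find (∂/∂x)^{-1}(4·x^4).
\frac{4 x^{5}}{5}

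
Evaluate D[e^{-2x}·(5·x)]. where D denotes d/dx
5 \left(1 - 2 x\right) e^{- 2 x}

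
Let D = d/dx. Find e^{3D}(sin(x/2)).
\sin{\left(\frac{x}{2} + \frac{3}{2} \right)}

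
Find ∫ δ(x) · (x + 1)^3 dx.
1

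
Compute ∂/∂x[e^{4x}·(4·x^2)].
8 x \left(2 x + 1\right) e^{4 x}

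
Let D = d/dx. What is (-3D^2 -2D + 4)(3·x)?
12 x - 6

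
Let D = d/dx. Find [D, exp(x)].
e^{x}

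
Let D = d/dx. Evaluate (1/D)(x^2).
\frac{x^{3}}{3}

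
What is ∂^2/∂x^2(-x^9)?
- 72 x^{7}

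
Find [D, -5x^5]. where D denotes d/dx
- 25 x^{4}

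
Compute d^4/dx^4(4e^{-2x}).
64 e^{- 2 x}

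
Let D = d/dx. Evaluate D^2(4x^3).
24 x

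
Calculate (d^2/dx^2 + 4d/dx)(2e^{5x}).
90 e^{5 x}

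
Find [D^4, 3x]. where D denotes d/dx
12D^{3}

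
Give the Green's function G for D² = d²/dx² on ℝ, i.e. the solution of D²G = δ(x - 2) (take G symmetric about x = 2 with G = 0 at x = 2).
\frac{|x - 2|}{2}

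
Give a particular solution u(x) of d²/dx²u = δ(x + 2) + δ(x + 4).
\frac{|x + 2|}{2} + \frac{|x + 4|}{2}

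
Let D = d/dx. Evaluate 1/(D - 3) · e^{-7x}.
- \frac{e^{- 7 x}}{10}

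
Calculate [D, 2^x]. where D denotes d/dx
2^{x} \log{\left(2 \right)}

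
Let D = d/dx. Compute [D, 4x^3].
12 x^{2}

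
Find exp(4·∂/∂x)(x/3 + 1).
\frac{x}{3} + \frac{7}{3}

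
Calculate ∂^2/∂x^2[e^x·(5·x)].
5 \left(x + 2\right) e^{x}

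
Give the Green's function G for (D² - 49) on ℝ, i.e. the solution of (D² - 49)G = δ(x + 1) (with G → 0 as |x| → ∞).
-\frac{e^{-7|x + 1|}}{14}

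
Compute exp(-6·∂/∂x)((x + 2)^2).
x^{2} - 8 x + 16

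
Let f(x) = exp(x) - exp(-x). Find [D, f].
2 \cosh{\left(x \right)}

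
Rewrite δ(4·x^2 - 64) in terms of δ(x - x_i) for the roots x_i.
\frac{\delta(x - 4) + \delta(x + 4)}{32}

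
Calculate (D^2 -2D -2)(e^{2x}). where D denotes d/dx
- 2 e^{2 x}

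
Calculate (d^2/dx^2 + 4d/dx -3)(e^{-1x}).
- 6 e^{- x}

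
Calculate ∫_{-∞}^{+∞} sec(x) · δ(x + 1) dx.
\sec{\left(1 \right)}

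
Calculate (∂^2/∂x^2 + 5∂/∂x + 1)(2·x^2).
2 x^{2} + 20 x + 4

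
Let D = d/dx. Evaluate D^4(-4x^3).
0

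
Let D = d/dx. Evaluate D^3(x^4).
24 x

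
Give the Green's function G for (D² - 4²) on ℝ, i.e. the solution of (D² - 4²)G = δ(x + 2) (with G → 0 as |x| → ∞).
-\frac{e^{-4|x + 2|}}{8}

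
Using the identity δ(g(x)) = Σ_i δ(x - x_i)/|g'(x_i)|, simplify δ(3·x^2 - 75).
\frac{\delta(x - 5) + \delta(x + 5)}{30}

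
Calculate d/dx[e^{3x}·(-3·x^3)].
9 x^{2} \left(- x - 1\right) e^{3 x}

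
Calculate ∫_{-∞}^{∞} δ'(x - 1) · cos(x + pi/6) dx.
\sin{\left(\frac{\pi}{6} + 1 \right)}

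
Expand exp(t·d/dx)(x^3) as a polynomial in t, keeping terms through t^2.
x \left(3 t^{2} + 3 t x + x^{2}\right)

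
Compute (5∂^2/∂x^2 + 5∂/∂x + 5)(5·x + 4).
25 x + 45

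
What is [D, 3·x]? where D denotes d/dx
3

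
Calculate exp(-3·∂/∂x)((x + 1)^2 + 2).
x^{2} - 4 x + 6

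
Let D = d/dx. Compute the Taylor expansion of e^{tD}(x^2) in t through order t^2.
t^{2} + 2 t x + x^{2}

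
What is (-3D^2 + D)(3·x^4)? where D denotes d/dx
12 x^{2} \left(x - 9\right)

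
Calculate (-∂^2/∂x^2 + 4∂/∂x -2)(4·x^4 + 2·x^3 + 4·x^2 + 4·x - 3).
- 8 x^{4} + 60 x^{3} - 32 x^{2} + 12 x + 14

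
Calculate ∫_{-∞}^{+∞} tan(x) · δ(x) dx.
0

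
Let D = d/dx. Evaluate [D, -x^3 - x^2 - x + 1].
- 3 x^{2} - 2 x - 1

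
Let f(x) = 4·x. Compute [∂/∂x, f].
4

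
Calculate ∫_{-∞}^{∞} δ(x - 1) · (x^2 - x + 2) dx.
2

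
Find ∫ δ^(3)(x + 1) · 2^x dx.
- \frac{\log{\left(2 \right)}^{3}}{2}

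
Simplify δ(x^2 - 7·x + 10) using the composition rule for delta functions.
\frac{\delta(x - 5) + \delta(x - 2)}{3}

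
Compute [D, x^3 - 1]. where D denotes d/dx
3 x^{2}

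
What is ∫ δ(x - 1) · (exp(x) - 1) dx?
-1 + e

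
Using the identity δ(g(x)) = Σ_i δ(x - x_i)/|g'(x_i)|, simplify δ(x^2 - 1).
\frac{\delta(x - 1) + \delta(x + 1)}{2}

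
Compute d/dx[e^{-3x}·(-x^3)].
3 x^{2} \left(x - 1\right) e^{- 3 x}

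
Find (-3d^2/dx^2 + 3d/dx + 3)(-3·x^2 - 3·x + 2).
- 9 x^{2} - 27 x + 15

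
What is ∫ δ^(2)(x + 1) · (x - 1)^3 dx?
-12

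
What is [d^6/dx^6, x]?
6\frac{d^{5}}{dx^{5}}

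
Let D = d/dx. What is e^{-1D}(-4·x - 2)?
2 - 4 x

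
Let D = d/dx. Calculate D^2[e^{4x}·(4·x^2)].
\left(64 x^{2} + 64 x + 8\right) e^{4 x}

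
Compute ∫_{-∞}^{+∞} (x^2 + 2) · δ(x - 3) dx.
11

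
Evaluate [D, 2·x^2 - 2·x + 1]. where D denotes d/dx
4 x - 2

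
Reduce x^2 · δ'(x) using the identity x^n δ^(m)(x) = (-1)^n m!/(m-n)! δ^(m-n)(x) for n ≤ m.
0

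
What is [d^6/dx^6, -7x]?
-42\frac{d^{5}}{dx^{5}}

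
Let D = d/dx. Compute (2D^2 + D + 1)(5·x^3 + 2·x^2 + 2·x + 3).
5 x^{3} + 17 x^{2} + 66 x + 13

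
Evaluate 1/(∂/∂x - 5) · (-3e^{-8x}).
\frac{3 e^{- 8 x}}{13}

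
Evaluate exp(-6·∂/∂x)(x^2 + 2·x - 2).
x^{2} - 10 x + 22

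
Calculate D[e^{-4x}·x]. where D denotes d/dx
\left(1 - 4 x\right) e^{- 4 x}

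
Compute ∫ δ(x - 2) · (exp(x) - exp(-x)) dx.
2 \sinh{\left(2 \right)}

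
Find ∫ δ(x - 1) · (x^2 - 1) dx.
0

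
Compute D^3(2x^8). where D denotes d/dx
672 x^{5}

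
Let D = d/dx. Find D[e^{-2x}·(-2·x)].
2 \left(2 x - 1\right) e^{- 2 x}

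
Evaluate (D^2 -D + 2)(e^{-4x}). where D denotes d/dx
22 e^{- 4 x}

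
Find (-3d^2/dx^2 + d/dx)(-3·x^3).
9 x \left(6 - x\right)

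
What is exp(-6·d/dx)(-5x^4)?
- 5 x^{4} + 120 x^{3} - 1080 x^{2} + 4320 x - 6480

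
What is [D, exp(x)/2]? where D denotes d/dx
\frac{e^{x}}{2}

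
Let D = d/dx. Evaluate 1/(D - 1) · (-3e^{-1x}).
\frac{3 e^{- x}}{2}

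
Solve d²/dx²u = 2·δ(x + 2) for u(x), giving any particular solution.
|x + 2|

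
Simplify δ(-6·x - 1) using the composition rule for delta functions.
\frac{\delta(x + 1/6)}{6}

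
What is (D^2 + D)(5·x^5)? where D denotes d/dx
25 x^{3} \left(x + 4\right)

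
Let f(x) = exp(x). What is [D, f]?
e^{x}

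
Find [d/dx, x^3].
3 x^{2}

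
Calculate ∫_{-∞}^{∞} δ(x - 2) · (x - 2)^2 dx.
0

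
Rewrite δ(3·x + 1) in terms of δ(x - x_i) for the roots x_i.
\frac{\delta(x + 1/3)}{3}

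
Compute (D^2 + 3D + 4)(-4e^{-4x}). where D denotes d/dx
- 32 e^{- 4 x}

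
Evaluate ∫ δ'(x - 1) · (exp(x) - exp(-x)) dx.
- 2 \cosh{\left(1 \right)}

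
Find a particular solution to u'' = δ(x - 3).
\frac{|x - 3|}{2}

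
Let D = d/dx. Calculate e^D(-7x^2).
- 7 x^{2} - 14 x - 7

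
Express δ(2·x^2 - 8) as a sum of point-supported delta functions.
\frac{\delta(x - 2) + \delta(x + 2)}{8}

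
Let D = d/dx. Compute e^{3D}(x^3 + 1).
x^{3} + 9 x^{2} + 27 x + 28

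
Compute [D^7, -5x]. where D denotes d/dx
-35D^{6}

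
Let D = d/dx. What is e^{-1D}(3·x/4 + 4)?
\frac{3 x}{4} + \frac{13}{4}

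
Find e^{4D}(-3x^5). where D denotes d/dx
- 3 x^{5} - 60 x^{4} - 480 x^{3} - 1920 x^{2} - 3840 x - 3072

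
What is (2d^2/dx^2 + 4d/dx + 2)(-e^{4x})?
- 50 e^{4 x}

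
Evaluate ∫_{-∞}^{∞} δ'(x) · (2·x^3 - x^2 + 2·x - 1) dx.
-2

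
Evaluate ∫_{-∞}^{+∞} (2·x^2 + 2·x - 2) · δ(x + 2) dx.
2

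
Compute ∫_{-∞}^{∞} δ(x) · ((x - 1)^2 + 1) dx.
2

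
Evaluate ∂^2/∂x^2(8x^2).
16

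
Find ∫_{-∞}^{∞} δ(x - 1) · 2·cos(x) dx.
2 \cos{\left(1 \right)}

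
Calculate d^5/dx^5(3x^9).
45360 x^{4}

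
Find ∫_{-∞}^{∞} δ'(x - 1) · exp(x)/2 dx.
- \frac{e}{2}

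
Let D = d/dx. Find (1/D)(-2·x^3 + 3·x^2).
- \frac{x^{4}}{2} + x^{3}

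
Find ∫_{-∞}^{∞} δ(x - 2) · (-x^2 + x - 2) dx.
-4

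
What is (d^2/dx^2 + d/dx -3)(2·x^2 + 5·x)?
- 6 x^{2} - 11 x + 9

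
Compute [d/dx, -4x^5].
- 20 x^{4}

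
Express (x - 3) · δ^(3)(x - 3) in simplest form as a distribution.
-3\delta^{(2)}(x - 3)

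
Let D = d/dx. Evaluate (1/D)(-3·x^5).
- \frac{x^{6}}{2}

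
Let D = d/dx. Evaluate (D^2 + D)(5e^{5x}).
150 e^{5 x}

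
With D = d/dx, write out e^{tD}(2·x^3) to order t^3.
2 t^{3} + 6 t^{2} x + 6 t x^{2} + 2 x^{3}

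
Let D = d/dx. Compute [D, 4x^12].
48 x^{11}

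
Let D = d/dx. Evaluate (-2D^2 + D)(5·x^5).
25 x^{3} \left(x - 8\right)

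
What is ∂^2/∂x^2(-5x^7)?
- 210 x^{5}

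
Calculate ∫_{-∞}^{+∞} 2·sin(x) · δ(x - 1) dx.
2 \sin{\left(1 \right)}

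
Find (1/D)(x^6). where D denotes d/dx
\frac{x^{7}}{7}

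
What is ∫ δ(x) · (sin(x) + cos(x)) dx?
1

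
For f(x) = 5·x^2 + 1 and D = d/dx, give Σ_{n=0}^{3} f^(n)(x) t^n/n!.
5 t^{2} + 10 t x + 5 x^{2} + 1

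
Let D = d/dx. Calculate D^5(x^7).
2520 x^{2}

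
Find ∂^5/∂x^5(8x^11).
443520 x^{6}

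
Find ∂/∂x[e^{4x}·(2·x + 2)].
\left(8 x + 10\right) e^{4 x}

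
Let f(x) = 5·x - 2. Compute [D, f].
5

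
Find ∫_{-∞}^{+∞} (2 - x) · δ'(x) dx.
1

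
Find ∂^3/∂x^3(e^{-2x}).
- 8 e^{- 2 x}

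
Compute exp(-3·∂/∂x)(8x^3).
8 x^{3} - 72 x^{2} + 216 x - 216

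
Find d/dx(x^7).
7 x^{6}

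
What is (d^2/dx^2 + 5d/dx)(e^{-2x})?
- 6 e^{- 2 x}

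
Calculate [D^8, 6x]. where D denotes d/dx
48D^{7}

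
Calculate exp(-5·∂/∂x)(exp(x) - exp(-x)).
- e^{5 - x} + e^{x - 5}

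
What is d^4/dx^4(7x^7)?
5880 x^{3}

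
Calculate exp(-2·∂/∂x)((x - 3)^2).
x^{2} - 10 x + 25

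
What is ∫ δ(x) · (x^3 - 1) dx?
-1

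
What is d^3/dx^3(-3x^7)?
- 630 x^{4}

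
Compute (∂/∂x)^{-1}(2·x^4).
\frac{2 x^{5}}{5}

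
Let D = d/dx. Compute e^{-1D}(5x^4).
5 x^{4} - 20 x^{3} + 30 x^{2} - 20 x + 5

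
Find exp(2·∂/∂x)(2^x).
2^{x + 2}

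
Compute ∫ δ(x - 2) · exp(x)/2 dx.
\frac{e^{2}}{2}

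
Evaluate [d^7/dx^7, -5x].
-35\frac{d^{6}}{dx^{6}}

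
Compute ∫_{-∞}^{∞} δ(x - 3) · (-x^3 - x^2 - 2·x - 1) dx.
-43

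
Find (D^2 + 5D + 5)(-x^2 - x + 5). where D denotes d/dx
- 5 x^{2} - 15 x + 18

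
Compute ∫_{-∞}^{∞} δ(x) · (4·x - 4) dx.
-4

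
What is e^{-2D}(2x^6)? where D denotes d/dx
2 x^{6} - 24 x^{5} + 120 x^{4} - 320 x^{3} + 480 x^{2} - 384 x + 128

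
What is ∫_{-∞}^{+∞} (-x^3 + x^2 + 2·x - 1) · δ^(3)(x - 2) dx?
6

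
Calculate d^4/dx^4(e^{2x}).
16 e^{2 x}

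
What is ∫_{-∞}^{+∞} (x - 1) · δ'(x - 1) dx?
-1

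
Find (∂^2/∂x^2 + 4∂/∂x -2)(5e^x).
15 e^{x}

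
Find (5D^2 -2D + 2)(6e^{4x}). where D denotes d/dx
444 e^{4 x}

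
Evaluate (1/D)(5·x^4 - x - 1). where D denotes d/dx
x^{5} - \frac{x^{2}}{2} - x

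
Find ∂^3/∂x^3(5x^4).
120 x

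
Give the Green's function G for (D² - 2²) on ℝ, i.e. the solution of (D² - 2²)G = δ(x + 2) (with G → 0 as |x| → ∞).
-\frac{e^{-2|x + 2|}}{4}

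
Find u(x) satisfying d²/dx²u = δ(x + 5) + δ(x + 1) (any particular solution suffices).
\frac{|x + 5|}{2} + \frac{|x + 1|}{2}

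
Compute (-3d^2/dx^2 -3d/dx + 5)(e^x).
- e^{x}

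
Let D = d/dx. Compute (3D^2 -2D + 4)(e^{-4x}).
60 e^{- 4 x}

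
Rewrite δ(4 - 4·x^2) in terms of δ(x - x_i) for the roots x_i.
\frac{\delta(x - 1) + \delta(x + 1)}{8}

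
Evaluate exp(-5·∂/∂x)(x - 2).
x - 7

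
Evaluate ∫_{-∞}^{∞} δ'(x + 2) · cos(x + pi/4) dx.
\cos{\left(\frac{\pi}{4} + 2 \right)}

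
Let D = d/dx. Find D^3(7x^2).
0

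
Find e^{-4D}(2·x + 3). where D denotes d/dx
2 x - 5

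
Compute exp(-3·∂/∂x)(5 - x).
8 - x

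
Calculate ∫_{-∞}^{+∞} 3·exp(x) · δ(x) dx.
3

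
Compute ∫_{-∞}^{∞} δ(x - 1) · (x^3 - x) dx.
0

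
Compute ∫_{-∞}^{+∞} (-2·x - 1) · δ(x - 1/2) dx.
-2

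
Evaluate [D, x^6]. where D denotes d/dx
6 x^{5}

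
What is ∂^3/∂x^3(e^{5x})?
125 e^{5 x}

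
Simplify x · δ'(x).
-\delta(x)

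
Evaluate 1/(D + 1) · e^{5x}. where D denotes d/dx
\frac{e^{5 x}}{6}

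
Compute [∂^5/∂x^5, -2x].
-10\frac{d^{4}}{dx^{4}}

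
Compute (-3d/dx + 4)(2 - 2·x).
14 - 8 x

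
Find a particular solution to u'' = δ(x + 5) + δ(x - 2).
\frac{|x + 5|}{2} + \frac{|x - 2|}{2}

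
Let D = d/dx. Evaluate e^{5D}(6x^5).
6 x^{5} + 150 x^{4} + 1500 x^{3} + 7500 x^{2} + 18750 x + 18750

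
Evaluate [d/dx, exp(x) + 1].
e^{x}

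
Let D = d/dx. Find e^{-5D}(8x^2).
8 x^{2} - 80 x + 200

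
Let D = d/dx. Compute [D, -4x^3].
- 12 x^{2}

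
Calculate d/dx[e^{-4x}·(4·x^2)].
8 x \left(1 - 2 x\right) e^{- 4 x}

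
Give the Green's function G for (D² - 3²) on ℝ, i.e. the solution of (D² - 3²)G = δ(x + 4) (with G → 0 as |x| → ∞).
-\frac{e^{-3|x + 4|}}{6}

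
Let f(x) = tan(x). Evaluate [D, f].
\frac{1}{\cos^{2}{\left(x \right)}}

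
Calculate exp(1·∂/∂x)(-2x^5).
- 2 x^{5} - 10 x^{4} - 20 x^{3} - 20 x^{2} - 10 x - 2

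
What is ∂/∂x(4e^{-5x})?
- 20 e^{- 5 x}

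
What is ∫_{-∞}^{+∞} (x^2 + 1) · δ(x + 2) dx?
5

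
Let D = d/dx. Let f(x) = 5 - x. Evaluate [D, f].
-1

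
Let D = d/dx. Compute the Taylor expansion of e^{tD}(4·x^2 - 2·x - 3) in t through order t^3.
4 t^{2} + 2 t \left(4 x - 1\right) + 4 x^{2} - 2 x - 3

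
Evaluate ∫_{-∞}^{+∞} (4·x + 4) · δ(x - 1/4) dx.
5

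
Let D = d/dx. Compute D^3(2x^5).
120 x^{2}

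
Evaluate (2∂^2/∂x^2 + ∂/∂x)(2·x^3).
6 x \left(x + 4\right)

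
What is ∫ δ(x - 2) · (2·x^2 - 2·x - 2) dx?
2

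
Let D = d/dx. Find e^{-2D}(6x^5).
6 x^{5} - 60 x^{4} + 240 x^{3} - 480 x^{2} + 480 x - 192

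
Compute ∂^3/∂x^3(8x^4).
192 x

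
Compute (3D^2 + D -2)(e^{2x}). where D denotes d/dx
12 e^{2 x}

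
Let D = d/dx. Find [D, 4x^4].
16 x^{3}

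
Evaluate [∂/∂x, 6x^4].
24 x^{3}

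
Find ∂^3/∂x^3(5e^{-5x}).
- 625 e^{- 5 x}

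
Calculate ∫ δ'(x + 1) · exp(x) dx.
- \frac{1}{e}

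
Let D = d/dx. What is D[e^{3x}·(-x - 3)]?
\left(- 3 x - 10\right) e^{3 x}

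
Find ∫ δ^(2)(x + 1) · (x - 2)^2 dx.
2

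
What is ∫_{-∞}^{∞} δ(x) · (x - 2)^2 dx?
4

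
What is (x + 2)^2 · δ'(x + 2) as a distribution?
0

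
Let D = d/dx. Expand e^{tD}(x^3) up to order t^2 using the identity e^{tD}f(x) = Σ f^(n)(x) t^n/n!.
x \left(3 t^{2} + 3 t x + x^{2}\right)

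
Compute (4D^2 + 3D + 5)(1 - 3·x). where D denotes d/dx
- 15 x - 4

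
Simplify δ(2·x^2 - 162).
\frac{\delta(x - 9) + \delta(x + 9)}{36}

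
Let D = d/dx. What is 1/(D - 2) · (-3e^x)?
3 e^{x}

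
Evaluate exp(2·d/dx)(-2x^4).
- 2 x^{4} - 16 x^{3} - 48 x^{2} - 64 x - 32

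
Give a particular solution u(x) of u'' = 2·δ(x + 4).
|x + 4|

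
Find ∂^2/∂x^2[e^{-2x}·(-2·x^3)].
4 x \left(- 2 x^{2} + 6 x - 3\right) e^{- 2 x}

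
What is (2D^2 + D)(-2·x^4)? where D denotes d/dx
8 x^{2} \left(- x - 6\right)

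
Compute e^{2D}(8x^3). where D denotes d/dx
8 x^{3} + 48 x^{2} + 96 x + 64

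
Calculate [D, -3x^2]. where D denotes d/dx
- 6 x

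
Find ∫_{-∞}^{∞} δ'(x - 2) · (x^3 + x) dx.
-13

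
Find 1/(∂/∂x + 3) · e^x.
\frac{e^{x}}{4}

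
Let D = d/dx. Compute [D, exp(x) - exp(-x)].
2 \cosh{\left(x \right)}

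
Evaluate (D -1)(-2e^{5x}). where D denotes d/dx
- 8 e^{5 x}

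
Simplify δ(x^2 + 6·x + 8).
\frac{\delta(x + 4) + \delta(x + 2)}{2}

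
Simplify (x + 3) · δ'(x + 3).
-\delta(x + 3)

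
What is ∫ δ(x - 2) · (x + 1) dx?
3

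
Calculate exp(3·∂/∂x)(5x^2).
5 x^{2} + 30 x + 45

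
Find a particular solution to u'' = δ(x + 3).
\frac{|x + 3|}{2}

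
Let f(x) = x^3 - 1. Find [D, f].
3 x^{2}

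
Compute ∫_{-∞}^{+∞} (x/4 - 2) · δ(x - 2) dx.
- \frac{3}{2}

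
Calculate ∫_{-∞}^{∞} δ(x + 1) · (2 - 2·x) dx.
4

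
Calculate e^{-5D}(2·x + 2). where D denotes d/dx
2 x - 8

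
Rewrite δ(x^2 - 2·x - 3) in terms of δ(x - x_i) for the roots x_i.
\frac{\delta(x + 1) + \delta(x - 3)}{4}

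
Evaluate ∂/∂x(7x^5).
35 x^{4}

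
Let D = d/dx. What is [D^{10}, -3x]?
-30D^{9}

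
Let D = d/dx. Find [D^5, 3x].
15D^{4}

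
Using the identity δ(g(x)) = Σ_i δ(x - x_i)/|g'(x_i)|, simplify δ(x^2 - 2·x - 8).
\frac{\delta(x - 4) + \delta(x + 2)}{6}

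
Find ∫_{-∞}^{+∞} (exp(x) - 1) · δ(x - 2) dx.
-1 + e^{2}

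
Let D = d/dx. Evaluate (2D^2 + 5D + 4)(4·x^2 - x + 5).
16 x^{2} + 36 x + 31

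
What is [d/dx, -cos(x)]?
\sin{\left(x \right)}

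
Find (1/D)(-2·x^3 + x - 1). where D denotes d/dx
- \frac{x^{4}}{2} + \frac{x^{2}}{2} - x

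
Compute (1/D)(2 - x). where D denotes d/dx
- \frac{x^{2}}{2} + 2 x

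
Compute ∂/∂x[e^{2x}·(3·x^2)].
6 x \left(x + 1\right) e^{2 x}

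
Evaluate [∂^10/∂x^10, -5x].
-50\frac{d^{9}}{dx^{9}}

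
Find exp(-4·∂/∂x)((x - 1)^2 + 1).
x^{2} - 10 x + 26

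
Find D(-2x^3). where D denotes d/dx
- 6 x^{2}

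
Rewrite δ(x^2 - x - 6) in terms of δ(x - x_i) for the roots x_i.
\frac{\delta(x - 3) + \delta(x + 2)}{5}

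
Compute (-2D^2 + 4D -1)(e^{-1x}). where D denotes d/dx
- 7 e^{- x}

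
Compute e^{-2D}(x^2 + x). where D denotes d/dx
x^{2} - 3 x + 2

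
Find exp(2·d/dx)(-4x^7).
- 4 x^{7} - 56 x^{6} - 336 x^{5} - 1120 x^{4} - 2240 x^{3} - 2688 x^{2} - 1792 x - 512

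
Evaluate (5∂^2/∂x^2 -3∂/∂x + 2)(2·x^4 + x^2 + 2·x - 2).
2 x \left(2 x^{3} - 12 x^{2} + 61 x - 1\right)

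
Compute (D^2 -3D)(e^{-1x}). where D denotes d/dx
4 e^{- x}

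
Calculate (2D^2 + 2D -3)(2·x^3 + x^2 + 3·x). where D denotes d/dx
- 6 x^{3} + 9 x^{2} + 19 x + 10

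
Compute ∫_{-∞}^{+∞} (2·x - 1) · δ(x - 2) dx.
3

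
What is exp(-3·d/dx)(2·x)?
2 x - 6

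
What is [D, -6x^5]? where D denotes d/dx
- 30 x^{4}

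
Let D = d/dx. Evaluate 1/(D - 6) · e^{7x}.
e^{7 x}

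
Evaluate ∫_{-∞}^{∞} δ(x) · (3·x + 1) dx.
1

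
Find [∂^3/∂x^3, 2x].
6\frac{d^{2}}{dx^{2}}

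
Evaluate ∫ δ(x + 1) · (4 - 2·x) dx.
6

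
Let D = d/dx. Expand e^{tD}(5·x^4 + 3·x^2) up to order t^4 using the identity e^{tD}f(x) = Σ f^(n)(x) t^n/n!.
5 t^{4} + 20 t^{3} x + t^{2} \left(30 x^{2} + 3\right) + 2 t x \left(10 x^{2} + 3\right) + 5 x^{4} + 3 x^{2}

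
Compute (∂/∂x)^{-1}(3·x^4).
\frac{3 x^{5}}{5}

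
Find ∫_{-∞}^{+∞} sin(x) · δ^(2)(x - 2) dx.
- \sin{\left(2 \right)}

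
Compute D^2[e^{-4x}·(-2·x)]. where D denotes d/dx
16 \left(1 - 2 x\right) e^{- 4 x}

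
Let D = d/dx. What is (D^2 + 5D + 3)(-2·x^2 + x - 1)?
- 6 x^{2} - 17 x - 2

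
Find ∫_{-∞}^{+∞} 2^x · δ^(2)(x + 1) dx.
\frac{\log{\left(2 \right)}^{2}}{2}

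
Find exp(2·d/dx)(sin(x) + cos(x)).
\sqrt{2} \sin{\left(x + \frac{\pi}{4} + 2 \right)}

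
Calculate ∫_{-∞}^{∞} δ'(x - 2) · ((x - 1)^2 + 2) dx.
-2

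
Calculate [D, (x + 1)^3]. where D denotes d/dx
3 \left(x + 1\right)^{2}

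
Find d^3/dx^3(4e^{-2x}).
- 32 e^{- 2 x}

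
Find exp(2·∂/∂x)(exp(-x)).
e^{- x - 2}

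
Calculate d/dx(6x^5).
30 x^{4}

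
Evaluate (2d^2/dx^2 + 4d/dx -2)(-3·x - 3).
6 x - 6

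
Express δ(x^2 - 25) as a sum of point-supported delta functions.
\frac{\delta(x + 5) + \delta(x - 5)}{10}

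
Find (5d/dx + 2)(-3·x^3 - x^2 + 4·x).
- 6 x^{3} - 47 x^{2} - 2 x + 20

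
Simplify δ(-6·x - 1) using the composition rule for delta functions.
\frac{\delta(x + 1/6)}{6}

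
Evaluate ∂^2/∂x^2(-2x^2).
-4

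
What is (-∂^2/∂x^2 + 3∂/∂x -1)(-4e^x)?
- 4 e^{x}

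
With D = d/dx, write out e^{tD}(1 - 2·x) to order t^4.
- 2 t - 2 x + 1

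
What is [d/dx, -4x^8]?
- 32 x^{7}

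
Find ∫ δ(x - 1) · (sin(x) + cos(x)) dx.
\cos{\left(1 \right)} + \sin{\left(1 \right)}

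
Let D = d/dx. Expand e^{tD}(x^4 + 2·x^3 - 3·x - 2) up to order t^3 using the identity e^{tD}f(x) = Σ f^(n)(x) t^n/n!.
t^{3} \left(4 x + 2\right) + 6 t^{2} x \left(x + 1\right) + t \left(4 x^{3} + 6 x^{2} - 3\right) + x^{4} + 2 x^{3} - 3 x - 2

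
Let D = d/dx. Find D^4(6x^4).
144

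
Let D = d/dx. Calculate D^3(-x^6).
- 120 x^{3}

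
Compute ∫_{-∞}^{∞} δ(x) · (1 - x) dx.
1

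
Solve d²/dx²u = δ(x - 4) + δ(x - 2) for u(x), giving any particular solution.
\frac{|x - 4|}{2} + \frac{|x - 2|}{2}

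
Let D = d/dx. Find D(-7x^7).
- 49 x^{6}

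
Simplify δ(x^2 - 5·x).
\frac{\delta(x - 5) + \delta(x)}{5}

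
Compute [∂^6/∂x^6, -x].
-6\frac{d^{5}}{dx^{5}}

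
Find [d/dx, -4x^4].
- 16 x^{3}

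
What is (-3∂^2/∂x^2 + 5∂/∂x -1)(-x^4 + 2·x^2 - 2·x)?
x^{4} - 20 x^{3} + 34 x^{2} + 22 x - 22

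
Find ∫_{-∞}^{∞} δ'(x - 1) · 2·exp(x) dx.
- 2 e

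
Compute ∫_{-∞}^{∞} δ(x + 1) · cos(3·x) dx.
\cos{\left(3 \right)}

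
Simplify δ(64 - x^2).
\frac{\delta(x - 8) + \delta(x + 8)}{16}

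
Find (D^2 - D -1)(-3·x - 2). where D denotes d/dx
3 x + 5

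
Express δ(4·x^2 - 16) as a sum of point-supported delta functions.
\frac{\delta(x - 2) + \delta(x + 2)}{16}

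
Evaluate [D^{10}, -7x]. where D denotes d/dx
-70D^{9}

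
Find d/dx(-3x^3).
- 9 x^{2}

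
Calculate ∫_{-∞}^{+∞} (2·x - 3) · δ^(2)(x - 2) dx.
0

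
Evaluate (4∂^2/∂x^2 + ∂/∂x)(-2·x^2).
- 4 x - 16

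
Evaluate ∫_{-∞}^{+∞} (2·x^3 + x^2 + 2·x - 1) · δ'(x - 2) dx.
-30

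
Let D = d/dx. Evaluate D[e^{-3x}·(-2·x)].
2 \left(3 x - 1\right) e^{- 3 x}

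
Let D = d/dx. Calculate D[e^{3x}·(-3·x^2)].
3 x \left(- 3 x - 2\right) e^{3 x}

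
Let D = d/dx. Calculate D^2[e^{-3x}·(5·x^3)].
15 x \left(3 x^{2} - 6 x + 2\right) e^{- 3 x}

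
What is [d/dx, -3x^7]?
- 21 x^{6}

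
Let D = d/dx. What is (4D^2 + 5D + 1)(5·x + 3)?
5 x + 28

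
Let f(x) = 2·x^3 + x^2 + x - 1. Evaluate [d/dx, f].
6 x^{2} + 2 x + 1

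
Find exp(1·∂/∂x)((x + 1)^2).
x^{2} + 4 x + 4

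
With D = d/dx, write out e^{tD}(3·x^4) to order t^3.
3 x \left(4 t^{3} + 6 t^{2} x + 4 t x^{2} + x^{3}\right)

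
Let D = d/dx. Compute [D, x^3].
3 x^{2}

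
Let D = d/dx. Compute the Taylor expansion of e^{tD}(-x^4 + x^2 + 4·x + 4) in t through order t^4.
- t^{4} - 4 t^{3} x + t^{2} \left(1 - 6 x^{2}\right) + 2 t \left(- 2 x^{3} + x + 2\right) - x^{4} + x^{2} + 4 x + 4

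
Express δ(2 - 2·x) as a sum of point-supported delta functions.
\frac{\delta(x - 1)}{2}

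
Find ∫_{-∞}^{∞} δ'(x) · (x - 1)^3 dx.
-3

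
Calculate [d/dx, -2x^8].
- 16 x^{7}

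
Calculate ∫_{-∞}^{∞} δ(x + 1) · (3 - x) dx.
4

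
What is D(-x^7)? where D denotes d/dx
- 7 x^{6}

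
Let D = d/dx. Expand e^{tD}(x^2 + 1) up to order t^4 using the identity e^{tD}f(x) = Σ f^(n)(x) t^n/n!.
t^{2} + 2 t x + x^{2} + 1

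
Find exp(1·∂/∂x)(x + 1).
x + 2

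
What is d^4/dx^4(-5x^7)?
- 4200 x^{3}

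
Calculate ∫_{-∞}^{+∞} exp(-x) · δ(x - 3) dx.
e^{-3}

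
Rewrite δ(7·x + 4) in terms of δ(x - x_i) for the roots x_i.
\frac{\delta(x + 4/7)}{7}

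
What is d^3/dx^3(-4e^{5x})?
- 500 e^{5 x}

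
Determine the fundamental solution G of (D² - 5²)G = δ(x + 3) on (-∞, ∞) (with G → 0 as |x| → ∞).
-\frac{e^{-5|x + 3|}}{10}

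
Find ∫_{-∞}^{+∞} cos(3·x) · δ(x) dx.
1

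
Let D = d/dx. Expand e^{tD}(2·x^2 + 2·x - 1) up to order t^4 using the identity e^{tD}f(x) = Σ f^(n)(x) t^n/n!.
2 t^{2} + 2 t \left(2 x + 1\right) + 2 x^{2} + 2 x - 1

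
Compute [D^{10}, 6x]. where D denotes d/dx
60D^{9}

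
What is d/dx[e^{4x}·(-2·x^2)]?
4 x \left(- 2 x - 1\right) e^{4 x}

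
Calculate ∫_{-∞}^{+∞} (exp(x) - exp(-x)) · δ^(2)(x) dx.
0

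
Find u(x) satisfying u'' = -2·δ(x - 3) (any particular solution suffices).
-|x - 3|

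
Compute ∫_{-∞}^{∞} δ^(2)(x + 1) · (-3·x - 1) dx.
0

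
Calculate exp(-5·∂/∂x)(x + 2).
x - 3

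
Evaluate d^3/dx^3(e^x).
e^{x}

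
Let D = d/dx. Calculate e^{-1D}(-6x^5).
- 6 x^{5} + 30 x^{4} - 60 x^{3} + 60 x^{2} - 30 x + 6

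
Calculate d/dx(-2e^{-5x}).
10 e^{- 5 x}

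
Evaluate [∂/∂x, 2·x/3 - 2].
\frac{2}{3}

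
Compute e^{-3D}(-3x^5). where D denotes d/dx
- 3 x^{5} + 45 x^{4} - 270 x^{3} + 810 x^{2} - 1215 x + 729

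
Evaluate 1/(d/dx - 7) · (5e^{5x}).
- \frac{5 e^{5 x}}{2}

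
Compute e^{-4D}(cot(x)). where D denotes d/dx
\cot{\left(x - 4 \right)}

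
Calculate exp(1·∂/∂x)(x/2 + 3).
\frac{x}{2} + \frac{7}{2}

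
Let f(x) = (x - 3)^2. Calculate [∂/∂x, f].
2 x - 6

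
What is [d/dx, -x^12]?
- 12 x^{11}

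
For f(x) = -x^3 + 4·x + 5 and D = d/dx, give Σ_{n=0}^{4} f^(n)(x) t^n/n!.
- t^{3} - 3 t^{2} x - t \left(3 x^{2} - 4\right) - x^{3} + 4 x + 5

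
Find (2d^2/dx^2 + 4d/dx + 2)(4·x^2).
8 x^{2} + 32 x + 16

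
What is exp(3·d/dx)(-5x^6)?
- 5 x^{6} - 90 x^{5} - 675 x^{4} - 2700 x^{3} - 6075 x^{2} - 7290 x - 3645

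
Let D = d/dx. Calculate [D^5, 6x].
30D^{4}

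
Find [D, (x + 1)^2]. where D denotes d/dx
2 x + 2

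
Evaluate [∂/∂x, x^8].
8 x^{7}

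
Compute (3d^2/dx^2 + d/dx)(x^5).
5 x^{3} \left(x + 12\right)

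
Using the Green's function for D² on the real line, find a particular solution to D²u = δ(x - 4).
\frac{|x - 4|}{2}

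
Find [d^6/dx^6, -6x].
-36\frac{d^{5}}{dx^{5}}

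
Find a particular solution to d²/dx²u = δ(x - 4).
\frac{|x - 4|}{2}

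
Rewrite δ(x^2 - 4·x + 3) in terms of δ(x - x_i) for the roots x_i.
\frac{\delta(x - 3) + \delta(x - 1)}{2}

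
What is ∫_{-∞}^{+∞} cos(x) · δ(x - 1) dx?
\cos{\left(1 \right)}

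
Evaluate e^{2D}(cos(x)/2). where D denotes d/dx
\frac{\cos{\left(x + 2 \right)}}{2}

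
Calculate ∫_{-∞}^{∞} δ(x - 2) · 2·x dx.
4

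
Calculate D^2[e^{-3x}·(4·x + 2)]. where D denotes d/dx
6 \left(6 x - 1\right) e^{- 3 x}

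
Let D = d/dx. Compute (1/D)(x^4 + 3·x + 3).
\frac{x^{5}}{5} + \frac{3 x^{2}}{2} + 3 x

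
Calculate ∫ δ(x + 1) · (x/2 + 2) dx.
\frac{3}{2}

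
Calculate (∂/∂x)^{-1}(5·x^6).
\frac{5 x^{7}}{7}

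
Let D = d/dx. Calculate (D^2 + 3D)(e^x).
4 e^{x}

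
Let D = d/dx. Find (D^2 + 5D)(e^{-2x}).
- 6 e^{- 2 x}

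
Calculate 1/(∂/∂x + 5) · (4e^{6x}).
\frac{4 e^{6 x}}{11}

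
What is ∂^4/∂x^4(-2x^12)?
- 23760 x^{8}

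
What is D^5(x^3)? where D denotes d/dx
0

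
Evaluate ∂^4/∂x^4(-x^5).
- 120 x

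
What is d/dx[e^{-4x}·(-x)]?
\left(4 x - 1\right) e^{- 4 x}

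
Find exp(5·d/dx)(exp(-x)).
e^{- x - 5}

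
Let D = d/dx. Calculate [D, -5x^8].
- 40 x^{7}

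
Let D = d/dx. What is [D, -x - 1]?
-1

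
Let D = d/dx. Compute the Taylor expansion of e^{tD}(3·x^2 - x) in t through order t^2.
3 t^{2} + t \left(6 x - 1\right) + 3 x^{2} - x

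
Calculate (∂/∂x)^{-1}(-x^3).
- \frac{x^{4}}{4}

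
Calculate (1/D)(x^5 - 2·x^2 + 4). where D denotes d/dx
\frac{x^{6}}{6} - \frac{2 x^{3}}{3} + 4 x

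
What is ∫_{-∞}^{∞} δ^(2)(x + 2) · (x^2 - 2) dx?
2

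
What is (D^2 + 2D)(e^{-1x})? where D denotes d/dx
- e^{- x}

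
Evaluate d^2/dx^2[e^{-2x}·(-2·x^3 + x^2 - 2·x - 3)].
2 \left(- 4 x^{3} + 14 x^{2} - 14 x - 1\right) e^{- 2 x}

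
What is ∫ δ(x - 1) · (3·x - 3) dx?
0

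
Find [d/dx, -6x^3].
- 18 x^{2}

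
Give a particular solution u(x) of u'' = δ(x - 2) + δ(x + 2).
\frac{|x - 2|}{2} + \frac{|x + 2|}{2}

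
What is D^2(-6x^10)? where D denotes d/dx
- 540 x^{8}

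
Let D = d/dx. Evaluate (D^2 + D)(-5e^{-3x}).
- 30 e^{- 3 x}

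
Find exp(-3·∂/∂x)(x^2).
x^{2} - 6 x + 9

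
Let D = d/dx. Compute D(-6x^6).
- 36 x^{5}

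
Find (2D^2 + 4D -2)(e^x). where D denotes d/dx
4 e^{x}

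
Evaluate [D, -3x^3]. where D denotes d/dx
- 9 x^{2}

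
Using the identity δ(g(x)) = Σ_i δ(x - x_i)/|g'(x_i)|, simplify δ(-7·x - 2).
\frac{\delta(x + 2/7)}{7}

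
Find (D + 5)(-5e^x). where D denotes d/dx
- 30 e^{x}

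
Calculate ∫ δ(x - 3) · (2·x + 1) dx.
7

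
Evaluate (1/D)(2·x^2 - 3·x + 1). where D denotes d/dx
\frac{2 x^{3}}{3} - \frac{3 x^{2}}{2} + x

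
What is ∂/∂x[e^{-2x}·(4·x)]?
4 \left(1 - 2 x\right) e^{- 2 x}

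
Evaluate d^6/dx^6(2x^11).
665280 x^{5}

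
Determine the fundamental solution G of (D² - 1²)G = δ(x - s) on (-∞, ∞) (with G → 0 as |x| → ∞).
-\frac{e^{-|x-s|}}{2}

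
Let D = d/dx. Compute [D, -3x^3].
- 9 x^{2}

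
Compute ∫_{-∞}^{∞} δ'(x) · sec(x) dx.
0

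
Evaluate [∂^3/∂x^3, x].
3\frac{d^{2}}{dx^{2}}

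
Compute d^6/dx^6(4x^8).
80640 x^{2}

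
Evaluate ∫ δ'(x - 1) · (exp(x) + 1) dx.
- e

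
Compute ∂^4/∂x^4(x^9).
3024 x^{5}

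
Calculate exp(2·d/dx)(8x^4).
8 x^{4} + 64 x^{3} + 192 x^{2} + 256 x + 128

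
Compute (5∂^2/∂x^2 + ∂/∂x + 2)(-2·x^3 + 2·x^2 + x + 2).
- 4 x^{3} - 2 x^{2} - 54 x + 25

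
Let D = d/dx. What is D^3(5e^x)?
5 e^{x}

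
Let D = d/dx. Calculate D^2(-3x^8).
- 168 x^{6}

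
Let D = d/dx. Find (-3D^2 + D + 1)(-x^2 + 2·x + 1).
9 - x^{2}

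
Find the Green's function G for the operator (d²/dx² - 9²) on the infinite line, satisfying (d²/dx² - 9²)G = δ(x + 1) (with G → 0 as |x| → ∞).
-\frac{e^{-9|x + 1|}}{18}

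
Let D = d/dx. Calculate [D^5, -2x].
-10D^{4}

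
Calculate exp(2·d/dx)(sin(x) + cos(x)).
\sqrt{2} \sin{\left(x + \frac{\pi}{4} + 2 \right)}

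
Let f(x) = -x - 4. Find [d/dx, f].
-1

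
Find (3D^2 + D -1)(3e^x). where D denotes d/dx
9 e^{x}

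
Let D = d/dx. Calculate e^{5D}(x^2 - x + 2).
x^{2} + 9 x + 22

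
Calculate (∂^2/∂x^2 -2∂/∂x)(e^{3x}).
3 e^{3 x}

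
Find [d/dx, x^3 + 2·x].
3 x^{2} + 2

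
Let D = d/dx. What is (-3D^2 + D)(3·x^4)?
12 x^{2} \left(x - 9\right)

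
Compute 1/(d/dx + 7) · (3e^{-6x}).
3 e^{- 6 x}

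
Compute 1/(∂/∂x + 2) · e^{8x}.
\frac{e^{8 x}}{10}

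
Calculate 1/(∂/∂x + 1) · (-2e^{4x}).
- \frac{2 e^{4 x}}{5}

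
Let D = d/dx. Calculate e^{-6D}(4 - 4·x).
28 - 4 x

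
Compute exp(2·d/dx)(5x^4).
5 x^{4} + 40 x^{3} + 120 x^{2} + 160 x + 80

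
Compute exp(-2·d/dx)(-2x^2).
- 2 x^{2} + 8 x - 8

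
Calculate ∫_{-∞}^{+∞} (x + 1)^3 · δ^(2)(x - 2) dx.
18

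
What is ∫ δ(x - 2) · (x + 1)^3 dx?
27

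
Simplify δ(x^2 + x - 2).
\frac{\delta(x + 2) + \delta(x - 1)}{3}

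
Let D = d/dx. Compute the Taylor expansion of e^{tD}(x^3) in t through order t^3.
t^{3} + 3 t^{2} x + 3 t x^{2} + x^{3}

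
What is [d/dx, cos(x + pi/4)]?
- \sin{\left(x + \frac{\pi}{4} \right)}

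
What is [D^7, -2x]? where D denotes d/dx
-14D^{6}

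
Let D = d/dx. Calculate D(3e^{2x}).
6 e^{2 x}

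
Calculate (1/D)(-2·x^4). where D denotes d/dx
- \frac{2 x^{5}}{5}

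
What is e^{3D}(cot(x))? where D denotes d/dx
\cot{\left(x + 3 \right)}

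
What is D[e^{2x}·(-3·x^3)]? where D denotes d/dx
x^{2} \left(- 6 x - 9\right) e^{2 x}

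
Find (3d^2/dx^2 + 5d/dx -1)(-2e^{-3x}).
- 22 e^{- 3 x}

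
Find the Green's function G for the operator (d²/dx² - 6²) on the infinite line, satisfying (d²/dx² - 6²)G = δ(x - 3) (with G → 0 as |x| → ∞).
-\frac{e^{-6|x - 3|}}{12}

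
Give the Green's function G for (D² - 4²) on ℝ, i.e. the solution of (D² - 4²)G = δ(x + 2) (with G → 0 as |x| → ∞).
-\frac{e^{-4|x + 2|}}{8}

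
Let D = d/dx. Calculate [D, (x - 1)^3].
3 \left(x - 1\right)^{2}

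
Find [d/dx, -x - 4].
-1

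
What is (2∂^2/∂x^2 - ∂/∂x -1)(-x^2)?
x^{2} + 2 x - 4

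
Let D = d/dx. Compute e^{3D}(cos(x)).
\cos{\left(x + 3 \right)}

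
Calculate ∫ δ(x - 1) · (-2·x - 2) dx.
-4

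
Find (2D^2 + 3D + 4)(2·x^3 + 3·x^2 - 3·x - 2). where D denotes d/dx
8 x^{3} + 30 x^{2} + 30 x - 5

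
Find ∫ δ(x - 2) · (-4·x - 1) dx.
-9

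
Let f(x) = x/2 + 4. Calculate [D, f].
\frac{1}{2}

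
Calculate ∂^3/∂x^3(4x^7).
840 x^{4}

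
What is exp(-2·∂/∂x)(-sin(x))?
- \sin{\left(x - 2 \right)}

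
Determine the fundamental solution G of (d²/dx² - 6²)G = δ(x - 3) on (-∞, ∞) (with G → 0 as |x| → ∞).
-\frac{e^{-6|x - 3|}}{12}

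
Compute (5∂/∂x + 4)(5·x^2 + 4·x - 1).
20 x^{2} + 66 x + 16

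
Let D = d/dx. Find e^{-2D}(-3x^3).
- 3 x^{3} + 18 x^{2} - 36 x + 24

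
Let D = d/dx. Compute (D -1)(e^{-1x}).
- 2 e^{- x}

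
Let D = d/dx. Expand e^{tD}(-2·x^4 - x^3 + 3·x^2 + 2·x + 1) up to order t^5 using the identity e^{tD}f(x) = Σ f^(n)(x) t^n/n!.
- 2 t^{4} - t^{3} \left(8 x + 1\right) - 3 t^{2} \left(4 x^{2} + x - 1\right) - t \left(8 x^{3} + 3 x^{2} - 6 x - 2\right) - 2 x^{4} - x^{3} + 3 x^{2} + 2 x + 1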